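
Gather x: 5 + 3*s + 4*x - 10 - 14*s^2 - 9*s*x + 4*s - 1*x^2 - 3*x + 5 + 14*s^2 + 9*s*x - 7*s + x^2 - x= 0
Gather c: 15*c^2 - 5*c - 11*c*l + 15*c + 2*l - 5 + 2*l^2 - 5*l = 15*c^2 + c*(10 - 11*l) + 2*l^2 - 3*l - 5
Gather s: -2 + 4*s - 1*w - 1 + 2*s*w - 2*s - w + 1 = s*(2*w + 2) - 2*w - 2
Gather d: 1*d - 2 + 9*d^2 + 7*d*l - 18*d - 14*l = 9*d^2 + d*(7*l - 17) - 14*l - 2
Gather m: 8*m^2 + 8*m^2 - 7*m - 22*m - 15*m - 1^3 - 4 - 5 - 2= 16*m^2 - 44*m - 12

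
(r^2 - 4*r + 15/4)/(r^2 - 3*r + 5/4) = (2*r - 3)/(2*r - 1)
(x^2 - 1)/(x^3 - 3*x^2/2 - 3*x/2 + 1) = 2*(x - 1)/(2*x^2 - 5*x + 2)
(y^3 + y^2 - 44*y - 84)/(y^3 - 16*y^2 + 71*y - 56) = (y^2 + 8*y + 12)/(y^2 - 9*y + 8)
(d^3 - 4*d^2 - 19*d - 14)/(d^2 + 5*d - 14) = (d^3 - 4*d^2 - 19*d - 14)/(d^2 + 5*d - 14)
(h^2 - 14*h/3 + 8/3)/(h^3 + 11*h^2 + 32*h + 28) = (3*h^2 - 14*h + 8)/(3*(h^3 + 11*h^2 + 32*h + 28))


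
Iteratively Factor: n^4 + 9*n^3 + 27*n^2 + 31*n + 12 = (n + 1)*(n^3 + 8*n^2 + 19*n + 12) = (n + 1)*(n + 4)*(n^2 + 4*n + 3) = (n + 1)^2*(n + 4)*(n + 3)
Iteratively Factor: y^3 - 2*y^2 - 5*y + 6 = (y - 1)*(y^2 - y - 6) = (y - 3)*(y - 1)*(y + 2)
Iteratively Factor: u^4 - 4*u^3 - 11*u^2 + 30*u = (u)*(u^3 - 4*u^2 - 11*u + 30) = u*(u - 5)*(u^2 + u - 6) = u*(u - 5)*(u - 2)*(u + 3)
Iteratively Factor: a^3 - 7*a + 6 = (a + 3)*(a^2 - 3*a + 2) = (a - 2)*(a + 3)*(a - 1)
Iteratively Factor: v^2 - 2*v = (v - 2)*(v)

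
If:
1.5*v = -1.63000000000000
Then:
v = -1.09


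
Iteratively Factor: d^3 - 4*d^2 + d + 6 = (d - 2)*(d^2 - 2*d - 3) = (d - 2)*(d + 1)*(d - 3)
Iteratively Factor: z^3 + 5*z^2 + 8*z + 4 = (z + 2)*(z^2 + 3*z + 2) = (z + 2)^2*(z + 1)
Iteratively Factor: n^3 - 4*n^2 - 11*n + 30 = (n - 5)*(n^2 + n - 6) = (n - 5)*(n - 2)*(n + 3)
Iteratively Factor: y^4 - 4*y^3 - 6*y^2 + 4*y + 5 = (y + 1)*(y^3 - 5*y^2 - y + 5) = (y - 5)*(y + 1)*(y^2 - 1) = (y - 5)*(y + 1)^2*(y - 1)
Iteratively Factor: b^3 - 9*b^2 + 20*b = (b - 5)*(b^2 - 4*b) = b*(b - 5)*(b - 4)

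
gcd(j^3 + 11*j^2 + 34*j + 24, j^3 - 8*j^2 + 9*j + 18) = j + 1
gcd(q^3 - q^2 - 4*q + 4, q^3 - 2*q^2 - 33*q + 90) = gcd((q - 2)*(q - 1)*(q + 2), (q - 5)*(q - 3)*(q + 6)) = 1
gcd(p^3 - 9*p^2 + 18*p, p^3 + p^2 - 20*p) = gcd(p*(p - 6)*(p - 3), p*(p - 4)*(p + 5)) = p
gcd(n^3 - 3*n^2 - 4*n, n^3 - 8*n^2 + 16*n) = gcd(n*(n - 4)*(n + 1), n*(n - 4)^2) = n^2 - 4*n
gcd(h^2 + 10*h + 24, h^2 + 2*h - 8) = h + 4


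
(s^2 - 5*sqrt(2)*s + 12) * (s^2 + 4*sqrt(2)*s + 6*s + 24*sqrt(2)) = s^4 - sqrt(2)*s^3 + 6*s^3 - 28*s^2 - 6*sqrt(2)*s^2 - 168*s + 48*sqrt(2)*s + 288*sqrt(2)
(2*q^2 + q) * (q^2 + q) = 2*q^4 + 3*q^3 + q^2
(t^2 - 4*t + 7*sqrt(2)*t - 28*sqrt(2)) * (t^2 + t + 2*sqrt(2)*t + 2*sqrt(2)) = t^4 - 3*t^3 + 9*sqrt(2)*t^3 - 27*sqrt(2)*t^2 + 24*t^2 - 84*t - 36*sqrt(2)*t - 112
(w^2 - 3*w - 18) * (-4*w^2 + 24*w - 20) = -4*w^4 + 36*w^3 - 20*w^2 - 372*w + 360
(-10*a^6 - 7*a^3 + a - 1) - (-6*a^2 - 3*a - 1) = -10*a^6 - 7*a^3 + 6*a^2 + 4*a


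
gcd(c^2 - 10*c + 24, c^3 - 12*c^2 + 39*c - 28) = c - 4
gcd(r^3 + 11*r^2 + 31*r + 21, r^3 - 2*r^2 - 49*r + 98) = r + 7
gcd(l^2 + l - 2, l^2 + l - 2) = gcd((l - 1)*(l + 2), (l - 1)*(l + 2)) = l^2 + l - 2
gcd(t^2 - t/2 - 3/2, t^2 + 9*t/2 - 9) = t - 3/2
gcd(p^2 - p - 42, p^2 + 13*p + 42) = p + 6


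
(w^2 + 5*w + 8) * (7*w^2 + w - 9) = 7*w^4 + 36*w^3 + 52*w^2 - 37*w - 72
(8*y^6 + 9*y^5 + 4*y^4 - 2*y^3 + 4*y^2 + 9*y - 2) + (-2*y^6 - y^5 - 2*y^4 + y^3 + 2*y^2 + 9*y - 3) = 6*y^6 + 8*y^5 + 2*y^4 - y^3 + 6*y^2 + 18*y - 5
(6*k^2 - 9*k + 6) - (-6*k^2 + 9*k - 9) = 12*k^2 - 18*k + 15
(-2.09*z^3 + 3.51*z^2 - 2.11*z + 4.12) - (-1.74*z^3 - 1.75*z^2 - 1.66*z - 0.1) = -0.35*z^3 + 5.26*z^2 - 0.45*z + 4.22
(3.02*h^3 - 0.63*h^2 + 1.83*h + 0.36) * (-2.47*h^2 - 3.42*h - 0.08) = -7.4594*h^5 - 8.7723*h^4 - 2.6071*h^3 - 7.0974*h^2 - 1.3776*h - 0.0288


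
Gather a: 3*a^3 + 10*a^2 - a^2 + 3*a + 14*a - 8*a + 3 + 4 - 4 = 3*a^3 + 9*a^2 + 9*a + 3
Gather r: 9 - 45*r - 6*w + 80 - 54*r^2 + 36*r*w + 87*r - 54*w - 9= -54*r^2 + r*(36*w + 42) - 60*w + 80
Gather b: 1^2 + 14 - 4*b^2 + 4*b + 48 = -4*b^2 + 4*b + 63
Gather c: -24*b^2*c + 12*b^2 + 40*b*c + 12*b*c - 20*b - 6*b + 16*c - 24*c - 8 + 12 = 12*b^2 - 26*b + c*(-24*b^2 + 52*b - 8) + 4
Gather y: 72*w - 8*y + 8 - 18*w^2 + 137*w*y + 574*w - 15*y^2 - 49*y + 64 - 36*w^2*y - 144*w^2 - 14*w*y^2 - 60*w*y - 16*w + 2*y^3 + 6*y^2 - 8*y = -162*w^2 + 630*w + 2*y^3 + y^2*(-14*w - 9) + y*(-36*w^2 + 77*w - 65) + 72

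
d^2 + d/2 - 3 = (d - 3/2)*(d + 2)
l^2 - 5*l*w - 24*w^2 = (l - 8*w)*(l + 3*w)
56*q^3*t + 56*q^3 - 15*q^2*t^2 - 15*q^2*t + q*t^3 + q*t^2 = (-8*q + t)*(-7*q + t)*(q*t + q)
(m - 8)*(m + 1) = m^2 - 7*m - 8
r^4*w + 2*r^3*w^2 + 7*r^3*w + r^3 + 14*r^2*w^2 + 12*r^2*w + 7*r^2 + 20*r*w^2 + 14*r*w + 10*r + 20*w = (r + 2)*(r + 5)*(r + 2*w)*(r*w + 1)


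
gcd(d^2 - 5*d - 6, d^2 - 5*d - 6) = d^2 - 5*d - 6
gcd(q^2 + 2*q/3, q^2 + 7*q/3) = q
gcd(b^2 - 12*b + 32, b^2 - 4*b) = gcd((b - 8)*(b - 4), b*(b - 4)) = b - 4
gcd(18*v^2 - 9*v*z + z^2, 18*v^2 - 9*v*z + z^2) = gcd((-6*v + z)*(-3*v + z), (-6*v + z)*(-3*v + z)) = 18*v^2 - 9*v*z + z^2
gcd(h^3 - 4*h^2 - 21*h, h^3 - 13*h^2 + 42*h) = h^2 - 7*h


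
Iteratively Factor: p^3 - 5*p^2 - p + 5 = (p - 1)*(p^2 - 4*p - 5) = (p - 1)*(p + 1)*(p - 5)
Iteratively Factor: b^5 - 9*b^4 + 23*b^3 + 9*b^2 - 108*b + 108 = (b - 2)*(b^4 - 7*b^3 + 9*b^2 + 27*b - 54) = (b - 3)*(b - 2)*(b^3 - 4*b^2 - 3*b + 18) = (b - 3)^2*(b - 2)*(b^2 - b - 6) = (b - 3)^3*(b - 2)*(b + 2)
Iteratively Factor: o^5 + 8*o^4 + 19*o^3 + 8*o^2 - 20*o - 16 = (o - 1)*(o^4 + 9*o^3 + 28*o^2 + 36*o + 16) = (o - 1)*(o + 2)*(o^3 + 7*o^2 + 14*o + 8) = (o - 1)*(o + 1)*(o + 2)*(o^2 + 6*o + 8) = (o - 1)*(o + 1)*(o + 2)*(o + 4)*(o + 2)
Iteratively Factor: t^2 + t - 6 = (t + 3)*(t - 2)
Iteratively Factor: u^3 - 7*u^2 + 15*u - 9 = (u - 3)*(u^2 - 4*u + 3) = (u - 3)^2*(u - 1)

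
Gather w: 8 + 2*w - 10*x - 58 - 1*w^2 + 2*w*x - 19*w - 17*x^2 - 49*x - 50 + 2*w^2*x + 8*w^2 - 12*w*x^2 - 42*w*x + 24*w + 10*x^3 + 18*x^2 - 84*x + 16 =w^2*(2*x + 7) + w*(-12*x^2 - 40*x + 7) + 10*x^3 + x^2 - 143*x - 84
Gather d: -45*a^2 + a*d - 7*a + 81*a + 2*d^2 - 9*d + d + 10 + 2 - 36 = -45*a^2 + 74*a + 2*d^2 + d*(a - 8) - 24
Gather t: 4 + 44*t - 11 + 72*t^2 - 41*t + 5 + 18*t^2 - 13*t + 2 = 90*t^2 - 10*t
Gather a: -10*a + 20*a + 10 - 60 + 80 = 10*a + 30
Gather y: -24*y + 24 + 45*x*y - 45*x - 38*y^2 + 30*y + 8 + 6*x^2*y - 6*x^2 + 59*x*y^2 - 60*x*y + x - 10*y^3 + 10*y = -6*x^2 - 44*x - 10*y^3 + y^2*(59*x - 38) + y*(6*x^2 - 15*x + 16) + 32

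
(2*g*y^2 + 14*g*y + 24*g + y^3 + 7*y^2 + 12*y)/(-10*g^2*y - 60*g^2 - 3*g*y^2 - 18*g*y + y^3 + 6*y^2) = (y^2 + 7*y + 12)/(-5*g*y - 30*g + y^2 + 6*y)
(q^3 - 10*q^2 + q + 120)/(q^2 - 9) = (q^2 - 13*q + 40)/(q - 3)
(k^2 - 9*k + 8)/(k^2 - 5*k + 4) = (k - 8)/(k - 4)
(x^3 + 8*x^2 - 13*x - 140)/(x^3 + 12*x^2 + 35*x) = (x - 4)/x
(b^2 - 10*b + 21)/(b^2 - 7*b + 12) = (b - 7)/(b - 4)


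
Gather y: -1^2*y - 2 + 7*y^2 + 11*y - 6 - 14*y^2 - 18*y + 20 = -7*y^2 - 8*y + 12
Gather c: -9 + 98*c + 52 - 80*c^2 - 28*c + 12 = -80*c^2 + 70*c + 55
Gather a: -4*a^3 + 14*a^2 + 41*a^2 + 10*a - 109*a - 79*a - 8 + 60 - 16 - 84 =-4*a^3 + 55*a^2 - 178*a - 48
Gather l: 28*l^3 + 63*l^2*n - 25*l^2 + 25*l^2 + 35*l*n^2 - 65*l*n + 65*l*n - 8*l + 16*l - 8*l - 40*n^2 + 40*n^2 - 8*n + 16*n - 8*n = 28*l^3 + 63*l^2*n + 35*l*n^2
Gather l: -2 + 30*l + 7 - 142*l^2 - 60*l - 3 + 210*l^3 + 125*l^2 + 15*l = 210*l^3 - 17*l^2 - 15*l + 2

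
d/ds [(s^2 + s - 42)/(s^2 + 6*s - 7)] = 5/(s^2 - 2*s + 1)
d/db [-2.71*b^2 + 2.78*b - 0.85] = 2.78 - 5.42*b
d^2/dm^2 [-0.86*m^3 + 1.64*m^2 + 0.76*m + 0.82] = 3.28 - 5.16*m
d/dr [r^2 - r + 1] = 2*r - 1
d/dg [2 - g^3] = -3*g^2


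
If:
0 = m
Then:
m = 0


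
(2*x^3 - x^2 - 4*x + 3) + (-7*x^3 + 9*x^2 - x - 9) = -5*x^3 + 8*x^2 - 5*x - 6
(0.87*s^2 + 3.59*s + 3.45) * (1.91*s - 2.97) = 1.6617*s^3 + 4.273*s^2 - 4.0728*s - 10.2465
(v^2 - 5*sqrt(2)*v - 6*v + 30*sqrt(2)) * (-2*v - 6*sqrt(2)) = -2*v^3 + 4*sqrt(2)*v^2 + 12*v^2 - 24*sqrt(2)*v + 60*v - 360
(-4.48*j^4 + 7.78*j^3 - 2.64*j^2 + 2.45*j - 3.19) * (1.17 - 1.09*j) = 4.8832*j^5 - 13.7218*j^4 + 11.9802*j^3 - 5.7593*j^2 + 6.3436*j - 3.7323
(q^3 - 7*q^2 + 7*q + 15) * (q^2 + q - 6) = q^5 - 6*q^4 - 6*q^3 + 64*q^2 - 27*q - 90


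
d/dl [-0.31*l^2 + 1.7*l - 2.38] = 1.7 - 0.62*l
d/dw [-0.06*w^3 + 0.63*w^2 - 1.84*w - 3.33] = -0.18*w^2 + 1.26*w - 1.84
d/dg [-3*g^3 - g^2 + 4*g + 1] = -9*g^2 - 2*g + 4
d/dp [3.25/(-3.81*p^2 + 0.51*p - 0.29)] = (24.765*p - 1.6575)/(3.81*p^2 - 0.51*p + 0.29)^2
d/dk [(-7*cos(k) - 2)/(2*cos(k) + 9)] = 59*sin(k)/(2*cos(k) + 9)^2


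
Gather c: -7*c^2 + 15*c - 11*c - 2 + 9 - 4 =-7*c^2 + 4*c + 3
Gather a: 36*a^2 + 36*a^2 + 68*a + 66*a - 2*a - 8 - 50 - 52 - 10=72*a^2 + 132*a - 120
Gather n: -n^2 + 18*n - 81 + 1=-n^2 + 18*n - 80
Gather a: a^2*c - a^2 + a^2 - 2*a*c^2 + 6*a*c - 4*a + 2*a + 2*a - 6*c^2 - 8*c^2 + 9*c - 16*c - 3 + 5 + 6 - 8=a^2*c + a*(-2*c^2 + 6*c) - 14*c^2 - 7*c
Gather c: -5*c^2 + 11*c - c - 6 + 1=-5*c^2 + 10*c - 5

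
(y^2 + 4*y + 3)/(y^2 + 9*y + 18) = (y + 1)/(y + 6)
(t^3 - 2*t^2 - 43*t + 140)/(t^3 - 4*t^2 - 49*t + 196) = (t - 5)/(t - 7)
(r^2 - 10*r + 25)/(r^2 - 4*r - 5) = (r - 5)/(r + 1)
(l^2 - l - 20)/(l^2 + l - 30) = (l + 4)/(l + 6)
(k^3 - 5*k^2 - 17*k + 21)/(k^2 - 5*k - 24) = (k^2 - 8*k + 7)/(k - 8)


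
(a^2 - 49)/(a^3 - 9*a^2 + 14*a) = (a + 7)/(a*(a - 2))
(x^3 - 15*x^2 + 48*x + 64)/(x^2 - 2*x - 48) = (x^2 - 7*x - 8)/(x + 6)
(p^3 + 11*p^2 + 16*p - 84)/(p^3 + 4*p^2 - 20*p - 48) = (p^2 + 5*p - 14)/(p^2 - 2*p - 8)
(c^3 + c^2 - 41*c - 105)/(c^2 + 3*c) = c - 2 - 35/c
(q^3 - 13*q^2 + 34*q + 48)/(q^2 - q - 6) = (-q^3 + 13*q^2 - 34*q - 48)/(-q^2 + q + 6)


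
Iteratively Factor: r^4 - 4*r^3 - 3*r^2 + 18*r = (r)*(r^3 - 4*r^2 - 3*r + 18) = r*(r - 3)*(r^2 - r - 6) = r*(r - 3)*(r + 2)*(r - 3)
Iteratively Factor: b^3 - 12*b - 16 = (b + 2)*(b^2 - 2*b - 8) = (b + 2)^2*(b - 4)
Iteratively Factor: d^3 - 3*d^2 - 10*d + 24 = (d - 4)*(d^2 + d - 6) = (d - 4)*(d - 2)*(d + 3)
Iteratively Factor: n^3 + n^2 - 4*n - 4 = (n + 2)*(n^2 - n - 2) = (n + 1)*(n + 2)*(n - 2)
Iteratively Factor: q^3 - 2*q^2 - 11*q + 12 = (q + 3)*(q^2 - 5*q + 4) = (q - 4)*(q + 3)*(q - 1)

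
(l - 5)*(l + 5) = l^2 - 25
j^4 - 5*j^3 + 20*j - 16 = (j - 4)*(j - 2)*(j - 1)*(j + 2)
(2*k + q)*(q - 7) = 2*k*q - 14*k + q^2 - 7*q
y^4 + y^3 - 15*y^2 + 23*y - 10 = (y - 2)*(y - 1)^2*(y + 5)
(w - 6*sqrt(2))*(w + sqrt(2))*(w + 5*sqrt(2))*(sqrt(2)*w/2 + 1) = sqrt(2)*w^4/2 + w^3 - 31*sqrt(2)*w^2 - 122*w - 60*sqrt(2)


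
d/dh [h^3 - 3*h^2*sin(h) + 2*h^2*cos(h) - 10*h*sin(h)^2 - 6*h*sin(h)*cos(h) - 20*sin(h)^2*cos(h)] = -2*h^2*sin(h) - 3*h^2*cos(h) + 3*h^2 - 6*h*sin(h) - 10*h*sin(2*h) + 4*h*cos(h) - 6*h*cos(2*h) + 5*sin(h) - 3*sin(2*h) - 15*sin(3*h) + 5*cos(2*h) - 5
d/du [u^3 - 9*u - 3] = 3*u^2 - 9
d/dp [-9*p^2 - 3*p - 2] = -18*p - 3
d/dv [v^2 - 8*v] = 2*v - 8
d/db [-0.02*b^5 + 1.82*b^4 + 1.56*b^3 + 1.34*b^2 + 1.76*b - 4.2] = -0.1*b^4 + 7.28*b^3 + 4.68*b^2 + 2.68*b + 1.76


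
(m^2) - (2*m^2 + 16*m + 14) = -m^2 - 16*m - 14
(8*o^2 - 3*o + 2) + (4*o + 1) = 8*o^2 + o + 3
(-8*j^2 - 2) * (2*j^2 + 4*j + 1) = -16*j^4 - 32*j^3 - 12*j^2 - 8*j - 2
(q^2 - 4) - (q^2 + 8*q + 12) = -8*q - 16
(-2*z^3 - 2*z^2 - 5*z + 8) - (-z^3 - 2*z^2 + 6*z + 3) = -z^3 - 11*z + 5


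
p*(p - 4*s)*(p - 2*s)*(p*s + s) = p^4*s - 6*p^3*s^2 + p^3*s + 8*p^2*s^3 - 6*p^2*s^2 + 8*p*s^3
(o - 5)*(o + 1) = o^2 - 4*o - 5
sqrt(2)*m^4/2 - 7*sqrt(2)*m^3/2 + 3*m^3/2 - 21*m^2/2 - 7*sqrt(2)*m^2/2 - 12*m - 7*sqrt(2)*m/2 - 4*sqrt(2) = (m - 8)*(m + 1)*(m + sqrt(2))*(sqrt(2)*m/2 + 1/2)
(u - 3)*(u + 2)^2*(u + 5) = u^4 + 6*u^3 - 3*u^2 - 52*u - 60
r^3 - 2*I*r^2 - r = r*(r - I)^2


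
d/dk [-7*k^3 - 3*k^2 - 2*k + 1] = -21*k^2 - 6*k - 2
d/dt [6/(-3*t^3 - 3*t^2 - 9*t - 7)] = 18*(3*t^2 + 2*t + 3)/(3*t^3 + 3*t^2 + 9*t + 7)^2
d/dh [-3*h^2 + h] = 1 - 6*h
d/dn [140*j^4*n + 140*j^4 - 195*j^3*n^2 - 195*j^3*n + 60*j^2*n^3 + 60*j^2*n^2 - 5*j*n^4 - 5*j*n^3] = 5*j*(28*j^3 - 78*j^2*n - 39*j^2 + 36*j*n^2 + 24*j*n - 4*n^3 - 3*n^2)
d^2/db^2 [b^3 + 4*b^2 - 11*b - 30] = 6*b + 8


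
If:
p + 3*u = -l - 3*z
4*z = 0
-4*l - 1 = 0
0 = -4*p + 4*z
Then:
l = -1/4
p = 0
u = 1/12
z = 0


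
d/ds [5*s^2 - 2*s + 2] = 10*s - 2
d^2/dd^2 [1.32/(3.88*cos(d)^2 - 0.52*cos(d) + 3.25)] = (-79.487232*(1 - cos(d)^2)^2 + 7.989696*cos(d)^3 + 26.480256*cos(d)^2 - 18.210192*cos(d) + 46.910688)/(3.88*cos(d)^2 - 0.52*cos(d) + 3.25)^3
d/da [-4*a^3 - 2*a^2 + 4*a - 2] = -12*a^2 - 4*a + 4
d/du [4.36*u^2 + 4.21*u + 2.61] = 8.72*u + 4.21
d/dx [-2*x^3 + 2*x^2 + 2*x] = -6*x^2 + 4*x + 2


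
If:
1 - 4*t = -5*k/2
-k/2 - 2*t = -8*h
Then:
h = 7*t/20 - 1/40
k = 8*t/5 - 2/5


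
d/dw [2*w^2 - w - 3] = 4*w - 1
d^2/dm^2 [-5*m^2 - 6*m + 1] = -10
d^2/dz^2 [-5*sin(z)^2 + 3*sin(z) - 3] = -3*sin(z) - 10*cos(2*z)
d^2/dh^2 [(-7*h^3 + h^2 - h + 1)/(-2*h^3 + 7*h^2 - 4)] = 2*(94*h^6 + 12*h^5 - 402*h^4 + 413*h^3 - 279*h^2 + 444*h - 44)/(8*h^9 - 84*h^8 + 294*h^7 - 295*h^6 - 336*h^5 + 588*h^4 + 96*h^3 - 336*h^2 + 64)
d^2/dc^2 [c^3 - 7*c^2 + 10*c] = 6*c - 14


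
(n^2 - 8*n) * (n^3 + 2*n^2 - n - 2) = n^5 - 6*n^4 - 17*n^3 + 6*n^2 + 16*n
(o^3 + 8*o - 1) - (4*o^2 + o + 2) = o^3 - 4*o^2 + 7*o - 3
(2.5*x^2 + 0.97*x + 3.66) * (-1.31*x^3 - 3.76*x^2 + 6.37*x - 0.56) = -3.275*x^5 - 10.6707*x^4 + 7.4832*x^3 - 8.9827*x^2 + 22.771*x - 2.0496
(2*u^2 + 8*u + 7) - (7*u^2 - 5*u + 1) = -5*u^2 + 13*u + 6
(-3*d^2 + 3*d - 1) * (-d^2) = 3*d^4 - 3*d^3 + d^2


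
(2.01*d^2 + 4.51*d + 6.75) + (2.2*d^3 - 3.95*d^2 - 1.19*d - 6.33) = 2.2*d^3 - 1.94*d^2 + 3.32*d + 0.42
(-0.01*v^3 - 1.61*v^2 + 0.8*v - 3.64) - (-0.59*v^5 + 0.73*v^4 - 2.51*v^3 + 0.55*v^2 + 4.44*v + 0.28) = 0.59*v^5 - 0.73*v^4 + 2.5*v^3 - 2.16*v^2 - 3.64*v - 3.92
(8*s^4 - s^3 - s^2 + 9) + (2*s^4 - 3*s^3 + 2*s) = 10*s^4 - 4*s^3 - s^2 + 2*s + 9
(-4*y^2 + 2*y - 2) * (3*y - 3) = -12*y^3 + 18*y^2 - 12*y + 6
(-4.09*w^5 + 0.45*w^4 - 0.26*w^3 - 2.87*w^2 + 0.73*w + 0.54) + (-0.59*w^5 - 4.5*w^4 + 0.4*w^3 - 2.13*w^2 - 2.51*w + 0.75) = -4.68*w^5 - 4.05*w^4 + 0.14*w^3 - 5.0*w^2 - 1.78*w + 1.29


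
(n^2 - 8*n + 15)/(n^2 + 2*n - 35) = (n - 3)/(n + 7)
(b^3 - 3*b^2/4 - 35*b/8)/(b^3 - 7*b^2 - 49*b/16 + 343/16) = 2*b*(2*b - 5)/(4*b^2 - 35*b + 49)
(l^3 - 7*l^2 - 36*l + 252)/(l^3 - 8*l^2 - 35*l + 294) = (l - 6)/(l - 7)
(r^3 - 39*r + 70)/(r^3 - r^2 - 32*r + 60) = (r + 7)/(r + 6)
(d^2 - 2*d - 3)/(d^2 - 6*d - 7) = (d - 3)/(d - 7)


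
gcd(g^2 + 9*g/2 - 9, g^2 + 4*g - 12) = g + 6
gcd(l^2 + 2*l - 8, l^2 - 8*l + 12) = l - 2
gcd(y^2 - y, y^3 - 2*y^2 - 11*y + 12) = y - 1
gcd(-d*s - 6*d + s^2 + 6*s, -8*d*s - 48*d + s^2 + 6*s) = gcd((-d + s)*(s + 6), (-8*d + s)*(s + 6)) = s + 6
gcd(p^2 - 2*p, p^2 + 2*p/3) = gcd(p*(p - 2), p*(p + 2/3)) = p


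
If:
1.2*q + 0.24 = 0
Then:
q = -0.20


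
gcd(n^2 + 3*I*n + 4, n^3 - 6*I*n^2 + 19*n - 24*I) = n - I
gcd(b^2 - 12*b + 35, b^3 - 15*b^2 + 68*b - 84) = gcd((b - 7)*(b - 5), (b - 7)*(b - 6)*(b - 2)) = b - 7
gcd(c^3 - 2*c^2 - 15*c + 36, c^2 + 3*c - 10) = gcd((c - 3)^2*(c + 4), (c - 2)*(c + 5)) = 1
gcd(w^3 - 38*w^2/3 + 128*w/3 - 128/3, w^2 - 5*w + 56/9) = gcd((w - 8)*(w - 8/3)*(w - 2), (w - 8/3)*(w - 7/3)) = w - 8/3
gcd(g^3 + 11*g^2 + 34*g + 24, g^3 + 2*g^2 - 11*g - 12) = g^2 + 5*g + 4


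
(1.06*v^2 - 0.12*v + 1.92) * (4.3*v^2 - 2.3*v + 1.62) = 4.558*v^4 - 2.954*v^3 + 10.2492*v^2 - 4.6104*v + 3.1104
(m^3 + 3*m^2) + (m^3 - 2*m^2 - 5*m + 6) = 2*m^3 + m^2 - 5*m + 6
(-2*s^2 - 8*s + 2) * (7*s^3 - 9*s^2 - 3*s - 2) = -14*s^5 - 38*s^4 + 92*s^3 + 10*s^2 + 10*s - 4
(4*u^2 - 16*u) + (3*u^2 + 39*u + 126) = 7*u^2 + 23*u + 126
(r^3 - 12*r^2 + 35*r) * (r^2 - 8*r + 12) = r^5 - 20*r^4 + 143*r^3 - 424*r^2 + 420*r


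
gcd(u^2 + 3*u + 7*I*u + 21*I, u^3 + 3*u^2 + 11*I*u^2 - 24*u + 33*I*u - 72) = u + 3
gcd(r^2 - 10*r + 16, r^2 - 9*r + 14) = r - 2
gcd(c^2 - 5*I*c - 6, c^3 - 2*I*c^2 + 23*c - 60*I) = c - 3*I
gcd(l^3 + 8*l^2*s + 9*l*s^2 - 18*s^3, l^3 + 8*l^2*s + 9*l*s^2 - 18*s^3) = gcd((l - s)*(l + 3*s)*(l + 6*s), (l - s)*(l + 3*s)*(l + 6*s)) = -l^3 - 8*l^2*s - 9*l*s^2 + 18*s^3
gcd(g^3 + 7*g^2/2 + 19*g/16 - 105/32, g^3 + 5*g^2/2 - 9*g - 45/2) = g + 5/2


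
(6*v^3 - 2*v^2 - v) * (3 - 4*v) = -24*v^4 + 26*v^3 - 2*v^2 - 3*v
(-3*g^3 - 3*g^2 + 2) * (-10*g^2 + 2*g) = 30*g^5 + 24*g^4 - 6*g^3 - 20*g^2 + 4*g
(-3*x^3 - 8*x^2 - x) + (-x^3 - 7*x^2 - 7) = -4*x^3 - 15*x^2 - x - 7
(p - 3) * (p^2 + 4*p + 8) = p^3 + p^2 - 4*p - 24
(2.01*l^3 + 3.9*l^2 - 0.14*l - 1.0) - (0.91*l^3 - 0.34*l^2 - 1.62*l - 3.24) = 1.1*l^3 + 4.24*l^2 + 1.48*l + 2.24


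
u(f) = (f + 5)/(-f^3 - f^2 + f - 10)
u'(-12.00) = 0.00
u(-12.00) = 0.00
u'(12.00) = 0.00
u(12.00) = -0.00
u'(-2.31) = 0.80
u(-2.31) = -0.51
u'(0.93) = 0.08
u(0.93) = -0.55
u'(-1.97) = 0.18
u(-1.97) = -0.37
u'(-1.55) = 0.00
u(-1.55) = -0.34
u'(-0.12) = -0.16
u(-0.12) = -0.48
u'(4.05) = 0.05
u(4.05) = -0.10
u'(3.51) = 0.08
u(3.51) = -0.14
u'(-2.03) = 0.23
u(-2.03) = -0.38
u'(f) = (f + 5)*(3*f^2 + 2*f - 1)/(-f^3 - f^2 + f - 10)^2 + 1/(-f^3 - f^2 + f - 10) = (-f^3 - f^2 + f + (f + 5)*(3*f^2 + 2*f - 1) - 10)/(f^3 + f^2 - f + 10)^2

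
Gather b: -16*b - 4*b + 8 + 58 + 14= 80 - 20*b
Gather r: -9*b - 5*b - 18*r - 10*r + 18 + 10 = -14*b - 28*r + 28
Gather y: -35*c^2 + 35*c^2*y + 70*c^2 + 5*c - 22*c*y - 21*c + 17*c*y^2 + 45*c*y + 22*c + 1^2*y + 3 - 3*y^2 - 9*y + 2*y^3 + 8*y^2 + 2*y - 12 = 35*c^2 + 6*c + 2*y^3 + y^2*(17*c + 5) + y*(35*c^2 + 23*c - 6) - 9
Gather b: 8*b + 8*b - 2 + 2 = 16*b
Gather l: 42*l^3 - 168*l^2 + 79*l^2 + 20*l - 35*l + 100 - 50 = 42*l^3 - 89*l^2 - 15*l + 50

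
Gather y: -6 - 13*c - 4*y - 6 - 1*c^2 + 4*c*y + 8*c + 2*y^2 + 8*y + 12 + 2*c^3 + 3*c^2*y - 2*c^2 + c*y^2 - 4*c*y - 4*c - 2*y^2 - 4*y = 2*c^3 + 3*c^2*y - 3*c^2 + c*y^2 - 9*c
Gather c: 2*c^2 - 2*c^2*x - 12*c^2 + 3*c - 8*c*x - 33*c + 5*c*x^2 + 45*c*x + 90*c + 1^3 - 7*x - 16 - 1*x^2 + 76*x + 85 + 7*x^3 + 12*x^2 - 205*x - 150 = c^2*(-2*x - 10) + c*(5*x^2 + 37*x + 60) + 7*x^3 + 11*x^2 - 136*x - 80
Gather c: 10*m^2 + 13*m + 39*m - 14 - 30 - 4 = 10*m^2 + 52*m - 48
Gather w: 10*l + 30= 10*l + 30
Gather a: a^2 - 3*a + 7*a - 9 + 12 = a^2 + 4*a + 3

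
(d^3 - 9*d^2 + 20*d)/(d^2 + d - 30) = d*(d - 4)/(d + 6)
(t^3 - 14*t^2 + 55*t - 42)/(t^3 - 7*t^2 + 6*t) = (t - 7)/t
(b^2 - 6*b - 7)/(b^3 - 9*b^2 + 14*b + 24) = (b - 7)/(b^2 - 10*b + 24)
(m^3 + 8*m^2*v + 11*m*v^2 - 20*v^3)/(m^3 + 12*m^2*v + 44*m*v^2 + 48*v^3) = (m^2 + 4*m*v - 5*v^2)/(m^2 + 8*m*v + 12*v^2)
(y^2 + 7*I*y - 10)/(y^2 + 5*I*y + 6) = (y^2 + 7*I*y - 10)/(y^2 + 5*I*y + 6)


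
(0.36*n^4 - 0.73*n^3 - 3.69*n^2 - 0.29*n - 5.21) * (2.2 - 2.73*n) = -0.9828*n^5 + 2.7849*n^4 + 8.4677*n^3 - 7.3263*n^2 + 13.5853*n - 11.462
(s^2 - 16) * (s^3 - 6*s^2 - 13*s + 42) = s^5 - 6*s^4 - 29*s^3 + 138*s^2 + 208*s - 672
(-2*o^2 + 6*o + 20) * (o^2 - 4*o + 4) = -2*o^4 + 14*o^3 - 12*o^2 - 56*o + 80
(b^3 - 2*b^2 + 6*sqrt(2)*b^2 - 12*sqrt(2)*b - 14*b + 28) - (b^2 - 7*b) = b^3 - 3*b^2 + 6*sqrt(2)*b^2 - 12*sqrt(2)*b - 7*b + 28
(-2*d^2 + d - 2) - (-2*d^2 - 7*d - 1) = 8*d - 1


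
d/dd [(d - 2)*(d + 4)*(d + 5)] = 3*d^2 + 14*d + 2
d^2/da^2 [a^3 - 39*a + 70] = 6*a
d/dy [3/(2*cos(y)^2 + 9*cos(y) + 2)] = 3*(4*cos(y) + 9)*sin(y)/(9*cos(y) + cos(2*y) + 3)^2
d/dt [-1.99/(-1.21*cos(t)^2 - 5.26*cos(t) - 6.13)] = (4.8158*cos(t) + 10.4674)*sin(t)/(1.21*cos(t)^2 + 5.26*cos(t) + 6.13)^2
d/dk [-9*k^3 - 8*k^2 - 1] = k*(-27*k - 16)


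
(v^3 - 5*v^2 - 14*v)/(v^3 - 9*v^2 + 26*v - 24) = v*(v^2 - 5*v - 14)/(v^3 - 9*v^2 + 26*v - 24)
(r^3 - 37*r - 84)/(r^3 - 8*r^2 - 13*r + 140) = (r + 3)/(r - 5)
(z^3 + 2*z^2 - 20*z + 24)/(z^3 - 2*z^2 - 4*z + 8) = (z + 6)/(z + 2)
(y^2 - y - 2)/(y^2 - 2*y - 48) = (-y^2 + y + 2)/(-y^2 + 2*y + 48)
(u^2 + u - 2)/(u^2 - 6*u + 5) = (u + 2)/(u - 5)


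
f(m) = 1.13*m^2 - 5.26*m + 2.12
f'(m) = 2.26*m - 5.26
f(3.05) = -3.41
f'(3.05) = 1.63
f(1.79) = -3.67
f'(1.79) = -1.21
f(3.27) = -3.00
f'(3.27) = 2.13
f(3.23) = -3.08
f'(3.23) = 2.04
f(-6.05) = 75.30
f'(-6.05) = -18.93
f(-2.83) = 26.06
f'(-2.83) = -11.66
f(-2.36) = 20.83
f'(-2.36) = -10.59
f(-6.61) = 86.26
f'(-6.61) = -20.20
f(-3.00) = 28.07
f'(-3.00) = -12.04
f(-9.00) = 140.99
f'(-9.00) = -25.60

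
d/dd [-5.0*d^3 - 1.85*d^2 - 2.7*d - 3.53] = -15.0*d^2 - 3.7*d - 2.7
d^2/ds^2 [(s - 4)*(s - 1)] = 2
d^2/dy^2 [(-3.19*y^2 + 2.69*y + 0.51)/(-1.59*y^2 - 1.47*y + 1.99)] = (-28.513152*y^3 + 52.824888*y^2 - 58.220712*y + 4.095824)/(4.019679*y^6 + 11.148921*y^5 - 4.785264*y^4 - 24.730839*y^3 + 5.989104*y^2 + 17.464041*y - 7.880599)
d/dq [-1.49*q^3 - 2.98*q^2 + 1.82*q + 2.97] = -4.47*q^2 - 5.96*q + 1.82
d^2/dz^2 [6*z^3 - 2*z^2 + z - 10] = 36*z - 4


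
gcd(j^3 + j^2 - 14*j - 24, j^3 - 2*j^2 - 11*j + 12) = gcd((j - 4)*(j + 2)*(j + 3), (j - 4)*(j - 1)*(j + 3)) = j^2 - j - 12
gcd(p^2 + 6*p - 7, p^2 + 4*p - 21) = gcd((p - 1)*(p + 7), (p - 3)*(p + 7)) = p + 7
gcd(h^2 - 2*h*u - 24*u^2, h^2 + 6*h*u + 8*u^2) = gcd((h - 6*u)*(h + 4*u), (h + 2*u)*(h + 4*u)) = h + 4*u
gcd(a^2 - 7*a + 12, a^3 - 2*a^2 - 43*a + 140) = a - 4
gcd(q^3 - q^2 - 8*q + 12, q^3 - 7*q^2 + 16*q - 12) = q^2 - 4*q + 4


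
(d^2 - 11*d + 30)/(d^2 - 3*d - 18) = (d - 5)/(d + 3)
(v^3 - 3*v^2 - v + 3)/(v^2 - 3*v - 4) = (v^2 - 4*v + 3)/(v - 4)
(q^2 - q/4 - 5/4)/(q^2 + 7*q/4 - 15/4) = (q + 1)/(q + 3)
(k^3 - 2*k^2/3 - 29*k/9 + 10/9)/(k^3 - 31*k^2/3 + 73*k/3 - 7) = (3*k^2 - k - 10)/(3*(k^2 - 10*k + 21))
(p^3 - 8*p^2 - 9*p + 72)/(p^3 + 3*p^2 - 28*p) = (p^3 - 8*p^2 - 9*p + 72)/(p*(p^2 + 3*p - 28))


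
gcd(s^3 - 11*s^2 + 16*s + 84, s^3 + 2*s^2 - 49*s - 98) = s^2 - 5*s - 14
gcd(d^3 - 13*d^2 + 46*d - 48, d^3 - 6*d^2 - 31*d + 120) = d^2 - 11*d + 24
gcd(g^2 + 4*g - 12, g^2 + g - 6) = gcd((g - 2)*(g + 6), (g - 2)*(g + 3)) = g - 2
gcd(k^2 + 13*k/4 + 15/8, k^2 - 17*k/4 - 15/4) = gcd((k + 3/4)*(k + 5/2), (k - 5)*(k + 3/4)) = k + 3/4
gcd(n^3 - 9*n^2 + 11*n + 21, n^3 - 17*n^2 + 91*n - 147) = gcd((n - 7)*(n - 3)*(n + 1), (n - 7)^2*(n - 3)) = n^2 - 10*n + 21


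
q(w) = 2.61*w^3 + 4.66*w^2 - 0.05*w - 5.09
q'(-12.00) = 1015.63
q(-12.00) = -3843.53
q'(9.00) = 718.06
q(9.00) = 2274.61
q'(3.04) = 100.64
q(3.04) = 111.15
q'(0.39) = 4.78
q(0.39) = -4.25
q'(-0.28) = -2.05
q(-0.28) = -4.77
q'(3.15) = 107.00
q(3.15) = 122.57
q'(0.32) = 3.73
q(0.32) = -4.54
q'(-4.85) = 138.93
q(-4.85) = -192.99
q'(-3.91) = 83.21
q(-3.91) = -89.67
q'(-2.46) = 24.41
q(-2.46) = -15.62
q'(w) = 7.83*w^2 + 9.32*w - 0.05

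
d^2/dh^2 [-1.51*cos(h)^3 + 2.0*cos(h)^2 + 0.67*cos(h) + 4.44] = 0.4625*cos(h) - 4.0*cos(2*h) + 3.3975*cos(3*h)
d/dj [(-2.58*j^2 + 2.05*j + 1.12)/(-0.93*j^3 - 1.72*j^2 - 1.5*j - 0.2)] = (-2.3994*j^4 + 3.813*j^3 + 10.5208*j^2 + 4.8848*j + 1.27)/(0.8649*j^6 + 3.1992*j^5 + 5.7484*j^4 + 5.532*j^3 + 2.938*j^2 + 0.6*j + 0.04)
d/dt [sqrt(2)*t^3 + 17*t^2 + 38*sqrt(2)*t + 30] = 3*sqrt(2)*t^2 + 34*t + 38*sqrt(2)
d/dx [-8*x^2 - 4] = -16*x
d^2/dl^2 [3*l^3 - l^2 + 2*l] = 18*l - 2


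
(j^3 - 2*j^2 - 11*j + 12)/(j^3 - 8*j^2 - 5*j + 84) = (j - 1)/(j - 7)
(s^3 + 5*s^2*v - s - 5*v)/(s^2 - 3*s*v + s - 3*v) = (s^2 + 5*s*v - s - 5*v)/(s - 3*v)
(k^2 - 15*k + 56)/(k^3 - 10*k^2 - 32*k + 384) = (k - 7)/(k^2 - 2*k - 48)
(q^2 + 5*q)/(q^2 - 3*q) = (q + 5)/(q - 3)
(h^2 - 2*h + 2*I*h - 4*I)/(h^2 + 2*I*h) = (h - 2)/h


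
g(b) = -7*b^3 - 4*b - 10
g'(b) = -21*b^2 - 4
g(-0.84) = -2.49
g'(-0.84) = -18.82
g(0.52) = -13.06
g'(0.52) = -9.68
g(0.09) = -10.37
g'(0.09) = -4.17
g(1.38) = -33.92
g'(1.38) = -43.99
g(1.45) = -37.14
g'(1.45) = -48.15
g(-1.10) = 3.72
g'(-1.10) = -29.41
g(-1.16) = 5.57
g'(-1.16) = -32.26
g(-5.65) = 1275.13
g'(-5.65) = -674.37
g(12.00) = -12154.00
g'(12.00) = -3028.00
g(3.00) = -211.00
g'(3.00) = -193.00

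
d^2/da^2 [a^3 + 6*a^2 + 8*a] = 6*a + 12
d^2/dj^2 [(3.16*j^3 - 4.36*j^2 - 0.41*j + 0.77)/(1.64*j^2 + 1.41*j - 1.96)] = (50.838456*j^3 - 124.060608*j^2 + 75.6126*j - 27.753054)/(4.410944*j^6 + 11.377008*j^5 - 6.033396*j^4 - 24.390603*j^3 + 7.210644*j^2 + 16.249968*j - 7.529536)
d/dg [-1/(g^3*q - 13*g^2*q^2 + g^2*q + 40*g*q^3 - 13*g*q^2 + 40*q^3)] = (3*g^2 - 26*g*q + 2*g + 40*q^2 - 13*q)/(q*(g^3 - 13*g^2*q + g^2 + 40*g*q^2 - 13*g*q + 40*q^2)^2)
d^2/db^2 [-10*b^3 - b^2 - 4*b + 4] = -60*b - 2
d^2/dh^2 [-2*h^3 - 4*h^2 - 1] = -12*h - 8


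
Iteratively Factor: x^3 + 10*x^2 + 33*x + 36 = (x + 4)*(x^2 + 6*x + 9) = (x + 3)*(x + 4)*(x + 3)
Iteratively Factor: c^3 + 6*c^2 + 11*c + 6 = (c + 1)*(c^2 + 5*c + 6) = (c + 1)*(c + 3)*(c + 2)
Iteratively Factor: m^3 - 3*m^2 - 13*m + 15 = (m + 3)*(m^2 - 6*m + 5) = (m - 1)*(m + 3)*(m - 5)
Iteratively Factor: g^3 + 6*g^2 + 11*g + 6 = (g + 1)*(g^2 + 5*g + 6) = (g + 1)*(g + 3)*(g + 2)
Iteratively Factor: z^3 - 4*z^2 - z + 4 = (z - 1)*(z^2 - 3*z - 4) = (z - 4)*(z - 1)*(z + 1)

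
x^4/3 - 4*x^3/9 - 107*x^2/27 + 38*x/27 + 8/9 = (x/3 + 1)*(x - 4)*(x - 2/3)*(x + 1/3)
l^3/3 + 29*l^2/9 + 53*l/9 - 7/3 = (l/3 + 1)*(l - 1/3)*(l + 7)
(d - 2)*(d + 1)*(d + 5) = d^3 + 4*d^2 - 7*d - 10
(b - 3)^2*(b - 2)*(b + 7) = b^4 - b^3 - 35*b^2 + 129*b - 126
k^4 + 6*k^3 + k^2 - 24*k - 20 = (k - 2)*(k + 1)*(k + 2)*(k + 5)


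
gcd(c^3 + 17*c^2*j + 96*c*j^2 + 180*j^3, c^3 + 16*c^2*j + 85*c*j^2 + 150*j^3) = c^2 + 11*c*j + 30*j^2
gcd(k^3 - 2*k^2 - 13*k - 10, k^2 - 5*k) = k - 5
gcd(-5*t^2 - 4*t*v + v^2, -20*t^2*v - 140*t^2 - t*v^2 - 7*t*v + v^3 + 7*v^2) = 5*t - v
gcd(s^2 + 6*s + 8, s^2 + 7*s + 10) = s + 2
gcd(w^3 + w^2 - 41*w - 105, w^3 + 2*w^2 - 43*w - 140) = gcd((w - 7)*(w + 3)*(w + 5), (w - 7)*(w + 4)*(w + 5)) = w^2 - 2*w - 35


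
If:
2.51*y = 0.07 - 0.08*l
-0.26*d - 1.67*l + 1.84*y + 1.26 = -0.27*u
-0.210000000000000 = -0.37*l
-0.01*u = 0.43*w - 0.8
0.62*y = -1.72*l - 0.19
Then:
No Solution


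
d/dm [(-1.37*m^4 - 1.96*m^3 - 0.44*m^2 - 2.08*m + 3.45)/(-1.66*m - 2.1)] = (6.8226*m^4 + 18.0152*m^3 + 13.0784*m^2 + 1.848*m + 10.095)/(2.7556*m^2 + 6.972*m + 4.41)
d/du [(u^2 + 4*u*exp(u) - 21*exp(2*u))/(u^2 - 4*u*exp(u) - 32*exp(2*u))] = (8*u^3 + 22*u^2*exp(u) - 8*u^2 + 212*u*exp(2*u) - 22*u*exp(u) - 212*exp(2*u))*exp(u)/(u^4 - 8*u^3*exp(u) - 48*u^2*exp(2*u) + 256*u*exp(3*u) + 1024*exp(4*u))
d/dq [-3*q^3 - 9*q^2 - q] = -9*q^2 - 18*q - 1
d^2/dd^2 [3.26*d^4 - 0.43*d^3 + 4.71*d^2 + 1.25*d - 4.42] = 39.12*d^2 - 2.58*d + 9.42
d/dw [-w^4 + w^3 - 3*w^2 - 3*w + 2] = -4*w^3 + 3*w^2 - 6*w - 3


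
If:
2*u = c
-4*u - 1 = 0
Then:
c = -1/2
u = -1/4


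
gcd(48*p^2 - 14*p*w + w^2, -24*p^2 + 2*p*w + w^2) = 1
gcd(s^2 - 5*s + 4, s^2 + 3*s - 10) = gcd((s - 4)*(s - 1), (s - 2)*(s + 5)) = 1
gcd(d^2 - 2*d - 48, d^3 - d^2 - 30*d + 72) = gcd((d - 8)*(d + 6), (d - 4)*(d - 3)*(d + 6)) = d + 6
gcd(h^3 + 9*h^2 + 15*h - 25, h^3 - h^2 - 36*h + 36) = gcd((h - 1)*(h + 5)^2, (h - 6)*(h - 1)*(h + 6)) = h - 1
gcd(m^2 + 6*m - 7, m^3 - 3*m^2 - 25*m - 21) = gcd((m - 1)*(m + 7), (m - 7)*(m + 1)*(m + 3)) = 1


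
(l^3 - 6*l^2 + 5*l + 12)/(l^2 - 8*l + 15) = (l^2 - 3*l - 4)/(l - 5)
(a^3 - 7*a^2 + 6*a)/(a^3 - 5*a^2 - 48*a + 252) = a*(a - 1)/(a^2 + a - 42)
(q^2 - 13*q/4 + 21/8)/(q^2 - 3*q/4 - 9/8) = (4*q - 7)/(4*q + 3)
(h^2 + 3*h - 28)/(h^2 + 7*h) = (h - 4)/h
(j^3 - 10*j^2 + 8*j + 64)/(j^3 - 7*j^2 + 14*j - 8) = (j^2 - 6*j - 16)/(j^2 - 3*j + 2)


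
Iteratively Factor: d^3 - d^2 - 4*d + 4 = (d - 2)*(d^2 + d - 2) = (d - 2)*(d - 1)*(d + 2)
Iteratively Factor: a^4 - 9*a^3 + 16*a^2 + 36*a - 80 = (a - 5)*(a^3 - 4*a^2 - 4*a + 16) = (a - 5)*(a + 2)*(a^2 - 6*a + 8) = (a - 5)*(a - 2)*(a + 2)*(a - 4)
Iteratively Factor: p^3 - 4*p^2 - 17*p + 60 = (p - 3)*(p^2 - p - 20) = (p - 3)*(p + 4)*(p - 5)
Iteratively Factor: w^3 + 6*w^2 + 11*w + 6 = (w + 2)*(w^2 + 4*w + 3) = (w + 1)*(w + 2)*(w + 3)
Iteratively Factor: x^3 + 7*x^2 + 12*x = (x + 3)*(x^2 + 4*x) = (x + 3)*(x + 4)*(x)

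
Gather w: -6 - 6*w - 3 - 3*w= -9*w - 9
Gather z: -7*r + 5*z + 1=-7*r + 5*z + 1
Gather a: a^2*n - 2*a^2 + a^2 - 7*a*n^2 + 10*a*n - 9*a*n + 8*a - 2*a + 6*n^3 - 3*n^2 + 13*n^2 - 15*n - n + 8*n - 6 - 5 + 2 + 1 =a^2*(n - 1) + a*(-7*n^2 + n + 6) + 6*n^3 + 10*n^2 - 8*n - 8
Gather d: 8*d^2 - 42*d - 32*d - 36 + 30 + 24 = 8*d^2 - 74*d + 18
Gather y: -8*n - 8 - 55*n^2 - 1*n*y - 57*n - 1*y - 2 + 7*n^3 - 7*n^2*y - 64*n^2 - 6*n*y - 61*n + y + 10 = 7*n^3 - 119*n^2 - 126*n + y*(-7*n^2 - 7*n)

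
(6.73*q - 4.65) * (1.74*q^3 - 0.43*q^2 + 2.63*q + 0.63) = 11.7102*q^4 - 10.9849*q^3 + 19.6994*q^2 - 7.9896*q - 2.9295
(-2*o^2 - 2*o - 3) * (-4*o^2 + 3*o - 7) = 8*o^4 + 2*o^3 + 20*o^2 + 5*o + 21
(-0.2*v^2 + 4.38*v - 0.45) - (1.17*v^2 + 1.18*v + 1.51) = -1.37*v^2 + 3.2*v - 1.96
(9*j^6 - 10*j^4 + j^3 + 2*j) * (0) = 0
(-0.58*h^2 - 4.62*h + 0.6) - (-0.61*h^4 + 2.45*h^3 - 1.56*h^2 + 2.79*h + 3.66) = 0.61*h^4 - 2.45*h^3 + 0.98*h^2 - 7.41*h - 3.06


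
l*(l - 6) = l^2 - 6*l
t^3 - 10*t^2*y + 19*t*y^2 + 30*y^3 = (t - 6*y)*(t - 5*y)*(t + y)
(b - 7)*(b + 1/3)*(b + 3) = b^3 - 11*b^2/3 - 67*b/3 - 7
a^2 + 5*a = a*(a + 5)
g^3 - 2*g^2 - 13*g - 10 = (g - 5)*(g + 1)*(g + 2)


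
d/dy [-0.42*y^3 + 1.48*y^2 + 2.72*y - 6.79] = -1.26*y^2 + 2.96*y + 2.72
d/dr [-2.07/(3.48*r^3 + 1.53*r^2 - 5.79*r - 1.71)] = (21.6108*r^2 + 6.3342*r - 11.9853)/(3.48*r^3 + 1.53*r^2 - 5.79*r - 1.71)^2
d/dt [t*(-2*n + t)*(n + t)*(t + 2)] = -4*n^2*t - 4*n^2 - 3*n*t^2 - 4*n*t + 4*t^3 + 6*t^2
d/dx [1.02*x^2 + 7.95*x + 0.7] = 2.04*x + 7.95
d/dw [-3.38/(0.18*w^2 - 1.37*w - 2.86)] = (1.2168*w - 4.6306)/(-0.18*w^2 + 1.37*w + 2.86)^2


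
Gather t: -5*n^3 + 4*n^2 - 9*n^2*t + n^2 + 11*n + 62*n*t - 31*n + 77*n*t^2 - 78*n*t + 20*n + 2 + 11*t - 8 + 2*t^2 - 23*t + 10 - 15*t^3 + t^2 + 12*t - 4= -5*n^3 + 5*n^2 - 15*t^3 + t^2*(77*n + 3) + t*(-9*n^2 - 16*n)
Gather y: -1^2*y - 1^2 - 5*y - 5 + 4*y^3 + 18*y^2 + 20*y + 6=4*y^3 + 18*y^2 + 14*y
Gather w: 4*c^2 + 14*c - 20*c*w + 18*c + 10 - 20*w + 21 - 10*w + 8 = 4*c^2 + 32*c + w*(-20*c - 30) + 39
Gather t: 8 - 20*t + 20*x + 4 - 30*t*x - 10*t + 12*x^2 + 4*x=t*(-30*x - 30) + 12*x^2 + 24*x + 12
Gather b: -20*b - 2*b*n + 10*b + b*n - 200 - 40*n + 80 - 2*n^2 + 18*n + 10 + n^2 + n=b*(-n - 10) - n^2 - 21*n - 110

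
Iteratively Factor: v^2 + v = (v)*(v + 1)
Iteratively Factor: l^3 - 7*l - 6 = (l - 3)*(l^2 + 3*l + 2) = (l - 3)*(l + 1)*(l + 2)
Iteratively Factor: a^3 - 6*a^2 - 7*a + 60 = (a - 4)*(a^2 - 2*a - 15) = (a - 5)*(a - 4)*(a + 3)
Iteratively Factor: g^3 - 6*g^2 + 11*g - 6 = (g - 2)*(g^2 - 4*g + 3) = (g - 3)*(g - 2)*(g - 1)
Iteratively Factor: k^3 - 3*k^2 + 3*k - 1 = (k - 1)*(k^2 - 2*k + 1) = (k - 1)^2*(k - 1)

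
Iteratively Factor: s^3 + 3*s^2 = (s)*(s^2 + 3*s) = s^2*(s + 3)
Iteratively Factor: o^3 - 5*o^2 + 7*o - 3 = (o - 3)*(o^2 - 2*o + 1) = (o - 3)*(o - 1)*(o - 1)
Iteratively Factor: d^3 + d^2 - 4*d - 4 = (d + 1)*(d^2 - 4) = (d + 1)*(d + 2)*(d - 2)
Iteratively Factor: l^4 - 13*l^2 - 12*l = (l + 3)*(l^3 - 3*l^2 - 4*l) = l*(l + 3)*(l^2 - 3*l - 4) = l*(l - 4)*(l + 3)*(l + 1)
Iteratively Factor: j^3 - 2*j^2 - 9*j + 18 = (j - 2)*(j^2 - 9) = (j - 3)*(j - 2)*(j + 3)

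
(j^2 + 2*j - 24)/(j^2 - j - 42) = (j - 4)/(j - 7)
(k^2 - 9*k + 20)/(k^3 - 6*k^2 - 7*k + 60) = 1/(k + 3)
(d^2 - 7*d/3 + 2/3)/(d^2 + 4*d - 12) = (d - 1/3)/(d + 6)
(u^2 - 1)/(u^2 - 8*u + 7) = (u + 1)/(u - 7)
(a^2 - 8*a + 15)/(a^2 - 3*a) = (a - 5)/a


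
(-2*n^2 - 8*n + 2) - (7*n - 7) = -2*n^2 - 15*n + 9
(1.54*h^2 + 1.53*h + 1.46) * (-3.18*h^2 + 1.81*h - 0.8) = -4.8972*h^4 - 2.078*h^3 - 3.1055*h^2 + 1.4186*h - 1.168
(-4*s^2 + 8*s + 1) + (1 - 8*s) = 2 - 4*s^2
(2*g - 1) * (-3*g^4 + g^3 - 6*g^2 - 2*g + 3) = -6*g^5 + 5*g^4 - 13*g^3 + 2*g^2 + 8*g - 3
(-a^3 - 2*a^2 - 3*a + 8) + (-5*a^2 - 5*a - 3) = -a^3 - 7*a^2 - 8*a + 5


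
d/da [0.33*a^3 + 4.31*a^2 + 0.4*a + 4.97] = 0.99*a^2 + 8.62*a + 0.4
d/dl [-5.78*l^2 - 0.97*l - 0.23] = -11.56*l - 0.97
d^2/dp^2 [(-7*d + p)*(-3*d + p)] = 2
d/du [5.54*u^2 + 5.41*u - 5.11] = 11.08*u + 5.41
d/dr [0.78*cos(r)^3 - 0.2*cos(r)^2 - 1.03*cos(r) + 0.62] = (-2.34*cos(r)^2 + 0.4*cos(r) + 1.03)*sin(r)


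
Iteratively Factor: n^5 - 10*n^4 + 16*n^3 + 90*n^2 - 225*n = (n - 5)*(n^4 - 5*n^3 - 9*n^2 + 45*n) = n*(n - 5)*(n^3 - 5*n^2 - 9*n + 45) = n*(n - 5)*(n + 3)*(n^2 - 8*n + 15) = n*(n - 5)^2*(n + 3)*(n - 3)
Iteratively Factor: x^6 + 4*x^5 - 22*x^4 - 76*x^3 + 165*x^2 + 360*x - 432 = (x + 3)*(x^5 + x^4 - 25*x^3 - x^2 + 168*x - 144) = (x + 3)*(x + 4)*(x^4 - 3*x^3 - 13*x^2 + 51*x - 36) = (x + 3)*(x + 4)^2*(x^3 - 7*x^2 + 15*x - 9) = (x - 1)*(x + 3)*(x + 4)^2*(x^2 - 6*x + 9) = (x - 3)*(x - 1)*(x + 3)*(x + 4)^2*(x - 3)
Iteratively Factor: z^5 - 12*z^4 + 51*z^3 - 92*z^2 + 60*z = (z - 2)*(z^4 - 10*z^3 + 31*z^2 - 30*z) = (z - 5)*(z - 2)*(z^3 - 5*z^2 + 6*z) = z*(z - 5)*(z - 2)*(z^2 - 5*z + 6) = z*(z - 5)*(z - 3)*(z - 2)*(z - 2)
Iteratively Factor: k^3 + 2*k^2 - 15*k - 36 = (k + 3)*(k^2 - k - 12) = (k - 4)*(k + 3)*(k + 3)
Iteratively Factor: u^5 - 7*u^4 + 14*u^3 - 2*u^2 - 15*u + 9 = (u + 1)*(u^4 - 8*u^3 + 22*u^2 - 24*u + 9) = (u - 3)*(u + 1)*(u^3 - 5*u^2 + 7*u - 3) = (u - 3)^2*(u + 1)*(u^2 - 2*u + 1) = (u - 3)^2*(u - 1)*(u + 1)*(u - 1)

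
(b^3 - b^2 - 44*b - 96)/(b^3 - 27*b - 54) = (b^2 - 4*b - 32)/(b^2 - 3*b - 18)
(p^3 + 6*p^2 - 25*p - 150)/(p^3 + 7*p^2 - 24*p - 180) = (p + 5)/(p + 6)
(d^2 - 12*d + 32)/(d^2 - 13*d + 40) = (d - 4)/(d - 5)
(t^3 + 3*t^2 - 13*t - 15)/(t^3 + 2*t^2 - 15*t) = (t + 1)/t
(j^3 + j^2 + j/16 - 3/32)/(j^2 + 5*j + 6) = (j^3 + j^2 + j/16 - 3/32)/(j^2 + 5*j + 6)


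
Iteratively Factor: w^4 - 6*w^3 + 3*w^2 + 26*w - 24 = (w + 2)*(w^3 - 8*w^2 + 19*w - 12) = (w - 4)*(w + 2)*(w^2 - 4*w + 3) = (w - 4)*(w - 1)*(w + 2)*(w - 3)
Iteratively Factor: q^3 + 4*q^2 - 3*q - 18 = (q - 2)*(q^2 + 6*q + 9) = (q - 2)*(q + 3)*(q + 3)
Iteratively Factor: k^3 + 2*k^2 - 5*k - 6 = (k + 3)*(k^2 - k - 2) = (k - 2)*(k + 3)*(k + 1)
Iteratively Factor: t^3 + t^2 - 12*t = (t + 4)*(t^2 - 3*t) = t*(t + 4)*(t - 3)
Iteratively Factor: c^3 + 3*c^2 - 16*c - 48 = (c - 4)*(c^2 + 7*c + 12) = (c - 4)*(c + 4)*(c + 3)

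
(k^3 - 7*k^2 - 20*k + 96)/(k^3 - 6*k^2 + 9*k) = (k^2 - 4*k - 32)/(k*(k - 3))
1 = 1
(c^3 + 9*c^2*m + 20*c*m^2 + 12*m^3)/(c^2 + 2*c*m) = c + 7*m + 6*m^2/c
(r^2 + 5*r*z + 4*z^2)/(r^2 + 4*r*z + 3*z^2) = (r + 4*z)/(r + 3*z)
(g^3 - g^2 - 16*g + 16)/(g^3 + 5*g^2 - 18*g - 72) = (g^2 + 3*g - 4)/(g^2 + 9*g + 18)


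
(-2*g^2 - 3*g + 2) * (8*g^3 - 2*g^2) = -16*g^5 - 20*g^4 + 22*g^3 - 4*g^2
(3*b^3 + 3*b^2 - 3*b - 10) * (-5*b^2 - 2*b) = -15*b^5 - 21*b^4 + 9*b^3 + 56*b^2 + 20*b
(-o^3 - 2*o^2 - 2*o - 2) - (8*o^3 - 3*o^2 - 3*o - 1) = -9*o^3 + o^2 + o - 1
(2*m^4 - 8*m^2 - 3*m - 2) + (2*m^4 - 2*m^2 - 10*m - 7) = 4*m^4 - 10*m^2 - 13*m - 9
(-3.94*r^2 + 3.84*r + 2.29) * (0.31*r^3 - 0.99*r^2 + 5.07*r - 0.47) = -1.2214*r^5 + 5.091*r^4 - 23.0675*r^3 + 19.0535*r^2 + 9.8055*r - 1.0763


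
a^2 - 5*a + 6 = (a - 3)*(a - 2)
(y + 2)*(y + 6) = y^2 + 8*y + 12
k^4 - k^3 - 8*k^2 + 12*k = k*(k - 2)^2*(k + 3)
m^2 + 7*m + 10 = (m + 2)*(m + 5)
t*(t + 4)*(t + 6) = t^3 + 10*t^2 + 24*t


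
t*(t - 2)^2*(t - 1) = t^4 - 5*t^3 + 8*t^2 - 4*t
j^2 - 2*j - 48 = (j - 8)*(j + 6)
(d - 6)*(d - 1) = d^2 - 7*d + 6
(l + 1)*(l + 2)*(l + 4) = l^3 + 7*l^2 + 14*l + 8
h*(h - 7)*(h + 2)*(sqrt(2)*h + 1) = sqrt(2)*h^4 - 5*sqrt(2)*h^3 + h^3 - 14*sqrt(2)*h^2 - 5*h^2 - 14*h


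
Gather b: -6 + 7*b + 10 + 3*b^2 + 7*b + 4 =3*b^2 + 14*b + 8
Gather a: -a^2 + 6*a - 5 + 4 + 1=-a^2 + 6*a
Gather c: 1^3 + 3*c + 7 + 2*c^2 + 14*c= 2*c^2 + 17*c + 8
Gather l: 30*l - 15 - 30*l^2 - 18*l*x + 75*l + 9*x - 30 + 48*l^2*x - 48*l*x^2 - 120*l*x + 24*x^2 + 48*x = l^2*(48*x - 30) + l*(-48*x^2 - 138*x + 105) + 24*x^2 + 57*x - 45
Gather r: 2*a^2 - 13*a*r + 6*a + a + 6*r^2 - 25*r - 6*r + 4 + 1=2*a^2 + 7*a + 6*r^2 + r*(-13*a - 31) + 5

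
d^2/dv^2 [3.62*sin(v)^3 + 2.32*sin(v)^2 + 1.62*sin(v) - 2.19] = -4.335*sin(v) + 8.145*sin(3*v) + 4.64*cos(2*v)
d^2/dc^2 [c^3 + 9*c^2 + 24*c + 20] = 6*c + 18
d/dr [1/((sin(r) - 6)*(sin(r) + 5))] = (-sin(2*r) + cos(r))/((sin(r) - 6)^2*(sin(r) + 5)^2)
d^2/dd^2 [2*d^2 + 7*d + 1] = 4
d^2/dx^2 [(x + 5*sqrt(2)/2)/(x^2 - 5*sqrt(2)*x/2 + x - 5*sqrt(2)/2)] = 2*((2*x + 5*sqrt(2))*(4*x - 5*sqrt(2) + 2)^2 - 4*(3*x + 1)*(2*x^2 - 5*sqrt(2)*x + 2*x - 5*sqrt(2)))/(2*x^2 - 5*sqrt(2)*x + 2*x - 5*sqrt(2))^3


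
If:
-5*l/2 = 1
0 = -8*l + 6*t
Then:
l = -2/5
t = -8/15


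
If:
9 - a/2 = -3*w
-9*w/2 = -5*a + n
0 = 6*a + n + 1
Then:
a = -58/41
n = 307/41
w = -398/123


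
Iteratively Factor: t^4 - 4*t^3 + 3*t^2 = (t - 3)*(t^3 - t^2) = (t - 3)*(t - 1)*(t^2) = t*(t - 3)*(t - 1)*(t)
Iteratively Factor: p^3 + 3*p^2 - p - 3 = (p + 1)*(p^2 + 2*p - 3) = (p - 1)*(p + 1)*(p + 3)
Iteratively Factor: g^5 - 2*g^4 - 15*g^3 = (g)*(g^4 - 2*g^3 - 15*g^2) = g^2*(g^3 - 2*g^2 - 15*g) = g^2*(g - 5)*(g^2 + 3*g) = g^2*(g - 5)*(g + 3)*(g)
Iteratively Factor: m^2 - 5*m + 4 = (m - 1)*(m - 4)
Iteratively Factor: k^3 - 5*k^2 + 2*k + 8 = (k + 1)*(k^2 - 6*k + 8) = (k - 2)*(k + 1)*(k - 4)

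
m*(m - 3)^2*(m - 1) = m^4 - 7*m^3 + 15*m^2 - 9*m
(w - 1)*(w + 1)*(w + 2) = w^3 + 2*w^2 - w - 2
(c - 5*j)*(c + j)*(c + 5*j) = c^3 + c^2*j - 25*c*j^2 - 25*j^3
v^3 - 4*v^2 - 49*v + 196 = (v - 7)*(v - 4)*(v + 7)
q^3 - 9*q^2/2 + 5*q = q*(q - 5/2)*(q - 2)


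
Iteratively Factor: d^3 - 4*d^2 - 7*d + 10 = (d - 1)*(d^2 - 3*d - 10) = (d - 1)*(d + 2)*(d - 5)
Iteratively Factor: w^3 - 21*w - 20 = (w + 1)*(w^2 - w - 20) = (w + 1)*(w + 4)*(w - 5)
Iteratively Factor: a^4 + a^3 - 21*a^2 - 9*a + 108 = (a - 3)*(a^3 + 4*a^2 - 9*a - 36) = (a - 3)*(a + 3)*(a^2 + a - 12) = (a - 3)*(a + 3)*(a + 4)*(a - 3)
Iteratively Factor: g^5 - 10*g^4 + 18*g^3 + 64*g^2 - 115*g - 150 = (g + 1)*(g^4 - 11*g^3 + 29*g^2 + 35*g - 150) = (g + 1)*(g + 2)*(g^3 - 13*g^2 + 55*g - 75) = (g - 5)*(g + 1)*(g + 2)*(g^2 - 8*g + 15) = (g - 5)^2*(g + 1)*(g + 2)*(g - 3)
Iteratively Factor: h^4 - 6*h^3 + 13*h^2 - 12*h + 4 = (h - 2)*(h^3 - 4*h^2 + 5*h - 2) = (h - 2)*(h - 1)*(h^2 - 3*h + 2) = (h - 2)*(h - 1)^2*(h - 2)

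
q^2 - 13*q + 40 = (q - 8)*(q - 5)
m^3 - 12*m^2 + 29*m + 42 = (m - 7)*(m - 6)*(m + 1)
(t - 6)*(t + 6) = t^2 - 36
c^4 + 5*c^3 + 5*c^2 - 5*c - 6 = (c - 1)*(c + 1)*(c + 2)*(c + 3)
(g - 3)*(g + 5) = g^2 + 2*g - 15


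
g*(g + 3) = g^2 + 3*g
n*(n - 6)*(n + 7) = n^3 + n^2 - 42*n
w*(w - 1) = w^2 - w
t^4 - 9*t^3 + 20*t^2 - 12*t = t*(t - 6)*(t - 2)*(t - 1)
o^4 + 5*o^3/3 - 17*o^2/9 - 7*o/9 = o*(o - 1)*(o + 1/3)*(o + 7/3)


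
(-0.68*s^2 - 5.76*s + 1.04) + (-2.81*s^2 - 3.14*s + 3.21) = -3.49*s^2 - 8.9*s + 4.25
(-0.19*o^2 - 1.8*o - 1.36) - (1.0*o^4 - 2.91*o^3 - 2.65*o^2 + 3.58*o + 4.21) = -1.0*o^4 + 2.91*o^3 + 2.46*o^2 - 5.38*o - 5.57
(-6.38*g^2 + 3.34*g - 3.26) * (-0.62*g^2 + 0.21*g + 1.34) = 3.9556*g^4 - 3.4106*g^3 - 5.8266*g^2 + 3.791*g - 4.3684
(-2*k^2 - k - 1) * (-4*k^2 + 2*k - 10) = 8*k^4 + 22*k^2 + 8*k + 10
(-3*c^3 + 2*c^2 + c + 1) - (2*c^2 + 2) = -3*c^3 + c - 1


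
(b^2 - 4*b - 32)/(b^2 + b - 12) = (b - 8)/(b - 3)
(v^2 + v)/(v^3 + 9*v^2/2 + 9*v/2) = 2*(v + 1)/(2*v^2 + 9*v + 9)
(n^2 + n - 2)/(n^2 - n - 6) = (n - 1)/(n - 3)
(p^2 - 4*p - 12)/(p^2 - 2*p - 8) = (p - 6)/(p - 4)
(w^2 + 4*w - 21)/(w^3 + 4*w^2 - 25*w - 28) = (w - 3)/(w^2 - 3*w - 4)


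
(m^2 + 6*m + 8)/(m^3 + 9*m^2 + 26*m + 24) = 1/(m + 3)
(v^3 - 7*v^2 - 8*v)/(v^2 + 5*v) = (v^2 - 7*v - 8)/(v + 5)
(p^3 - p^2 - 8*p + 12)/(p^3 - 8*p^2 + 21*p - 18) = (p^2 + p - 6)/(p^2 - 6*p + 9)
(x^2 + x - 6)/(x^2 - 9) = (x - 2)/(x - 3)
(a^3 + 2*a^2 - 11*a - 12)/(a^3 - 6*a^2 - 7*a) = (a^2 + a - 12)/(a*(a - 7))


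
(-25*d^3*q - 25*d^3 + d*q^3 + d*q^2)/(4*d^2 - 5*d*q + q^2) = d*(-25*d^2*q - 25*d^2 + q^3 + q^2)/(4*d^2 - 5*d*q + q^2)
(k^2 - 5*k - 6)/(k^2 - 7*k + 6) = (k + 1)/(k - 1)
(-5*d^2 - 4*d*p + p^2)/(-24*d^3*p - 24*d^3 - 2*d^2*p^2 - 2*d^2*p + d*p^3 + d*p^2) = (5*d^2 + 4*d*p - p^2)/(d*(24*d^2*p + 24*d^2 + 2*d*p^2 + 2*d*p - p^3 - p^2))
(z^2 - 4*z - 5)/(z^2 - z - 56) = (-z^2 + 4*z + 5)/(-z^2 + z + 56)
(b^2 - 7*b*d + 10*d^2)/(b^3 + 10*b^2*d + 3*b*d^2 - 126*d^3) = (b^2 - 7*b*d + 10*d^2)/(b^3 + 10*b^2*d + 3*b*d^2 - 126*d^3)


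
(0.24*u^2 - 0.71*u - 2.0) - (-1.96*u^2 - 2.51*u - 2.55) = 2.2*u^2 + 1.8*u + 0.55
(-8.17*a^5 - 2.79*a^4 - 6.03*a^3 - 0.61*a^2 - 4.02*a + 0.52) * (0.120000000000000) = -0.9804*a^5 - 0.3348*a^4 - 0.7236*a^3 - 0.0732*a^2 - 0.4824*a + 0.0624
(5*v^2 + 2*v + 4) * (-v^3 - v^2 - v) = -5*v^5 - 7*v^4 - 11*v^3 - 6*v^2 - 4*v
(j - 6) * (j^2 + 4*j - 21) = j^3 - 2*j^2 - 45*j + 126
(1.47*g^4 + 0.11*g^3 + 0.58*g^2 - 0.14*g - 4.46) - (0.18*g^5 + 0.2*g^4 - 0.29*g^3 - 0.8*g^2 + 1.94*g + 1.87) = -0.18*g^5 + 1.27*g^4 + 0.4*g^3 + 1.38*g^2 - 2.08*g - 6.33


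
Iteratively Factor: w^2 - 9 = (w + 3)*(w - 3)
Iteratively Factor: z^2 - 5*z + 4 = (z - 1)*(z - 4)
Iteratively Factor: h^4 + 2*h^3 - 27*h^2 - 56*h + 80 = (h - 5)*(h^3 + 7*h^2 + 8*h - 16) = (h - 5)*(h - 1)*(h^2 + 8*h + 16) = (h - 5)*(h - 1)*(h + 4)*(h + 4)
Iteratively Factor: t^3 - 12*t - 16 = (t - 4)*(t^2 + 4*t + 4) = (t - 4)*(t + 2)*(t + 2)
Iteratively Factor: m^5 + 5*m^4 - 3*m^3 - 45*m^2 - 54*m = (m + 3)*(m^4 + 2*m^3 - 9*m^2 - 18*m) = (m - 3)*(m + 3)*(m^3 + 5*m^2 + 6*m) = (m - 3)*(m + 2)*(m + 3)*(m^2 + 3*m) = (m - 3)*(m + 2)*(m + 3)^2*(m)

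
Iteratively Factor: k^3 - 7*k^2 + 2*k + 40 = (k + 2)*(k^2 - 9*k + 20) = (k - 4)*(k + 2)*(k - 5)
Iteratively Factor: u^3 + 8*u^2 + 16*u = (u + 4)*(u^2 + 4*u) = (u + 4)^2*(u)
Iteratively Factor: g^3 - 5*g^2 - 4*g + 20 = (g - 2)*(g^2 - 3*g - 10) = (g - 2)*(g + 2)*(g - 5)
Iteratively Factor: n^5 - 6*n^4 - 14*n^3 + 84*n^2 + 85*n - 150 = (n - 5)*(n^4 - n^3 - 19*n^2 - 11*n + 30) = (n - 5)*(n + 3)*(n^3 - 4*n^2 - 7*n + 10) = (n - 5)*(n + 2)*(n + 3)*(n^2 - 6*n + 5) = (n - 5)*(n - 1)*(n + 2)*(n + 3)*(n - 5)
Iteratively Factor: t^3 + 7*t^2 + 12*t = (t + 4)*(t^2 + 3*t) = t*(t + 4)*(t + 3)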